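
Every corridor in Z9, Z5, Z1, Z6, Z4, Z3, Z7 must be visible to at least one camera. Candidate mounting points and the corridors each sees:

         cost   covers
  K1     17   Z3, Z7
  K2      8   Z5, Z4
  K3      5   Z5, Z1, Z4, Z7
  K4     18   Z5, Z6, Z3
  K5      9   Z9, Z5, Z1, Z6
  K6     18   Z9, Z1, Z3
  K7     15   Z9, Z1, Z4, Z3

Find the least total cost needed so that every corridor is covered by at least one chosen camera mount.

29

K3, K5, K7 cover every corridor at cost 5 + 9 + 15 = 29.
Any cover uses at least 3 camera mounts; among all covering selections none totals below 29.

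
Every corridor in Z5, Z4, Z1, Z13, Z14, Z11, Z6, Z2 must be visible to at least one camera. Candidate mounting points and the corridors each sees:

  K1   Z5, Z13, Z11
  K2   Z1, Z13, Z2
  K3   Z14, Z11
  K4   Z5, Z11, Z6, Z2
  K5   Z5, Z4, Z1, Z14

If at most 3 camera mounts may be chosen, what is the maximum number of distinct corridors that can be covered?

8

Choosing K1, K4, K5 covers {Z5, Z4, Z1, Z13, Z14, Z11, Z6, Z2} — 8 corridors.
That is all 8 corridors.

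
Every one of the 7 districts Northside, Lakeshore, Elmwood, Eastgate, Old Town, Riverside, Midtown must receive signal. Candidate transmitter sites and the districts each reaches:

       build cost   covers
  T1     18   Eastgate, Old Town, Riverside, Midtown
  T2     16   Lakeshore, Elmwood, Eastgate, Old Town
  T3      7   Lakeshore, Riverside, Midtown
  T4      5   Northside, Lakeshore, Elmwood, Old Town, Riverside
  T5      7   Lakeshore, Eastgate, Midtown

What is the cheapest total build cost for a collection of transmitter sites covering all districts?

T4, T5 cover every district at build cost 5 + 7 = 12.
Any cover uses at least 2 transmitter sites; among all covering selections none totals below 12.

12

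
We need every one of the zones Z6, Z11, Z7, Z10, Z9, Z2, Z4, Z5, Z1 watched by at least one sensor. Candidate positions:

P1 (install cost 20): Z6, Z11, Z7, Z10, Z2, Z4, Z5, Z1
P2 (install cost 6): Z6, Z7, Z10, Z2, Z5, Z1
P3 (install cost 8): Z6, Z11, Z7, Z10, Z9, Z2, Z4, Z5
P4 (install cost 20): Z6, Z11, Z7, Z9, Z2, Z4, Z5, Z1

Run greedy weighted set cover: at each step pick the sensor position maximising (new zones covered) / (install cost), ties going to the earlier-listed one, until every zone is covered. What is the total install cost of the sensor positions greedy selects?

Pick 1: P2 adds 6 new (Z6, Z7, Z10, Z2, Z5, Z1) at install cost 6 (ratio 6/6).
Pick 2: P3 adds 3 new (Z11, Z9, Z4) at install cost 8 (ratio 3/8).
Greedy total install cost: 6 + 8 = 14.

14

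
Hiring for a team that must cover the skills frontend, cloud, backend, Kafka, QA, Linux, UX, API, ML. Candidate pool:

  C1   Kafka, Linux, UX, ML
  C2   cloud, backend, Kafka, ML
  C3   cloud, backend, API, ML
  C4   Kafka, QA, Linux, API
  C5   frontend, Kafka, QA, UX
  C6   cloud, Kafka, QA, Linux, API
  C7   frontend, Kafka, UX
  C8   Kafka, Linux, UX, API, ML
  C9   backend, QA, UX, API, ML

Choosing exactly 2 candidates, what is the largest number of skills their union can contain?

8

Choosing C3, C5 covers {frontend, cloud, backend, Kafka, QA, UX, API, ML} — 8 skills.
No choice of 2 candidates does better; here Linux is left uncovered.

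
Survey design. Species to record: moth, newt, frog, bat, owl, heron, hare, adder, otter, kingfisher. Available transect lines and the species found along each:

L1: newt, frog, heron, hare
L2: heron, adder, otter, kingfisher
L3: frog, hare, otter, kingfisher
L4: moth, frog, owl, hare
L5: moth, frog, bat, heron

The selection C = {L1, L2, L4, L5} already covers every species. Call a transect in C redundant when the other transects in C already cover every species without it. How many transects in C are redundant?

Drop L1: newt uncovered — not redundant.
Drop L2: adder, otter, kingfisher uncovered — not redundant.
Drop L4: owl uncovered — not redundant.
Drop L5: bat uncovered — not redundant.
None of the transects in C is redundant.

0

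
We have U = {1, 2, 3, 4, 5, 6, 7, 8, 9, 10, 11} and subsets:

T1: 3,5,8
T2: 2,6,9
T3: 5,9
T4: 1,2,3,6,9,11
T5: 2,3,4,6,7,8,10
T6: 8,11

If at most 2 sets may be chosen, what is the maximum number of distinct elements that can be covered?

Choosing T4, T5 covers {1, 2, 3, 4, 6, 7, 8, 9, 10, 11} — 10 elements.
No choice of 2 sets does better; here 5 is left uncovered.

10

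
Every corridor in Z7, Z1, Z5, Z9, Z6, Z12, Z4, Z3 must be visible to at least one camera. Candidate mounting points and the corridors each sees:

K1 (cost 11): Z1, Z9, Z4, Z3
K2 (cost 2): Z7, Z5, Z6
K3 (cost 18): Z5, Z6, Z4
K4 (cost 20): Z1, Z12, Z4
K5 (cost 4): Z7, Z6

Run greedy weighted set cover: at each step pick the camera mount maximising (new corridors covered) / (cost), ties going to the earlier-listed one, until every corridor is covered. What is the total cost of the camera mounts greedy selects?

Pick 1: K2 adds 3 new (Z7, Z5, Z6) at cost 2 (ratio 3/2).
Pick 2: K1 adds 4 new (Z1, Z9, Z4, Z3) at cost 11 (ratio 4/11).
Pick 3: K4 adds 1 new (Z12) at cost 20 (ratio 1/20).
Greedy total cost: 2 + 11 + 20 = 33.

33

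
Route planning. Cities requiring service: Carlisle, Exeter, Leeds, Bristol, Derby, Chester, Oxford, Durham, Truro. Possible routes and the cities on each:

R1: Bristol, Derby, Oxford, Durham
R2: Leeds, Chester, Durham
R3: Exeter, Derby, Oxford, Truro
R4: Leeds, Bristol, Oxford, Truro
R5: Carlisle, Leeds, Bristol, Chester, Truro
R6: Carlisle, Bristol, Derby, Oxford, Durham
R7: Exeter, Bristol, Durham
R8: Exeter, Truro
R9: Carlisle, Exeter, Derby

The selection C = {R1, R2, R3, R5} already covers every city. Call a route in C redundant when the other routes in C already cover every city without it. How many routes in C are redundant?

Drop R1: the rest still cover every city — redundant.
Drop R2: the rest still cover every city — redundant.
Drop R3: Exeter uncovered — not redundant.
Drop R5: Carlisle uncovered — not redundant.
2 redundant: R1, R2.

2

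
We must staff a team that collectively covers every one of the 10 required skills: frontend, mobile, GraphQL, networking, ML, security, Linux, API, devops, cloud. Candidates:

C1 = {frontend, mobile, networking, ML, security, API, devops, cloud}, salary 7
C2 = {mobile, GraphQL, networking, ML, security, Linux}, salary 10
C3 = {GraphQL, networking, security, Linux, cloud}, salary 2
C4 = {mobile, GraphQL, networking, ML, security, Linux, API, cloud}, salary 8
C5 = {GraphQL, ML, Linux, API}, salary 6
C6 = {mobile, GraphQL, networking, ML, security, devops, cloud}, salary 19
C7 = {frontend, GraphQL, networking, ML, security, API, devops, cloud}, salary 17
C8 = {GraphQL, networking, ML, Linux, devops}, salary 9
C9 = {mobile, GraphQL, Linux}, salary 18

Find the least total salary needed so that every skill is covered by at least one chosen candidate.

9

C1, C3 cover every skill at salary 7 + 2 = 9.
Any cover uses at least 2 candidates; among all covering selections none totals below 9.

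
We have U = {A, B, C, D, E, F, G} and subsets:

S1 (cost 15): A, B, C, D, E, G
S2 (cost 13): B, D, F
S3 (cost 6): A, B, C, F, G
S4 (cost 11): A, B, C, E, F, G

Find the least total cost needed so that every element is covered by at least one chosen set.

21

S1, S3 cover every element at cost 15 + 6 = 21.
Any cover uses at least 2 sets; among all covering selections none totals below 21.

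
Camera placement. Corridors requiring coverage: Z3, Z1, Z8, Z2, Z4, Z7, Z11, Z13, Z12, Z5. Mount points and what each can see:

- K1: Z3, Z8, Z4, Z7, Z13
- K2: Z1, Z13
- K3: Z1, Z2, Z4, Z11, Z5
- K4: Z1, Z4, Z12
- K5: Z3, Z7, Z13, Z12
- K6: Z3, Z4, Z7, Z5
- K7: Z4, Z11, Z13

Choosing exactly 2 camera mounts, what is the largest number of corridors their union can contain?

9

Choosing K1, K3 covers {Z3, Z1, Z8, Z2, Z4, Z7, Z11, Z13, Z5} — 9 corridors.
No choice of 2 camera mounts does better; here Z12 is left uncovered.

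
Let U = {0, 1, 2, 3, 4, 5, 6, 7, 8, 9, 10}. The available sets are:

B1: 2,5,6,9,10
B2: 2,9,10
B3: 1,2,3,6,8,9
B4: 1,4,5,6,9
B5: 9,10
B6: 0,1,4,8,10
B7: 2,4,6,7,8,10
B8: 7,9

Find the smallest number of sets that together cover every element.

B1, B3, B6, B7 together cover {0, 1, 2, 3, 4, 5, 6, 7, 8, 9, 10} — every element.
No 3 of the 8 sets cover everything (all 56 triples fall short), so 4 is minimum.

4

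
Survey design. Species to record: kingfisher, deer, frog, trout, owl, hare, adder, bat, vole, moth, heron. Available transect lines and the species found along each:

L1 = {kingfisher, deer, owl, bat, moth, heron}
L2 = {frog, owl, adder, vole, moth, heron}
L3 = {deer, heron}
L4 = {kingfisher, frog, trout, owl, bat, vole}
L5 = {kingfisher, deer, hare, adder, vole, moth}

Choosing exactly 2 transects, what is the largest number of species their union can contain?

10

Choosing L4, L5 covers {kingfisher, deer, frog, trout, owl, hare, adder, bat, vole, moth} — 10 species.
No choice of 2 transects does better; here heron is left uncovered.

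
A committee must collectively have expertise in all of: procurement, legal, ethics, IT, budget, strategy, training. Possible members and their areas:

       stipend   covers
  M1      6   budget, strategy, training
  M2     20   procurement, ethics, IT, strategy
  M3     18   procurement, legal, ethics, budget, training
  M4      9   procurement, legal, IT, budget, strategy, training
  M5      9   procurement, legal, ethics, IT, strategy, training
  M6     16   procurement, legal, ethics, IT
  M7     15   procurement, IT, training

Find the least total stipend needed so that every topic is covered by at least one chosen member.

15

M1, M5 cover every topic at stipend 6 + 9 = 15.
Any cover uses at least 2 members; among all covering selections none totals below 15.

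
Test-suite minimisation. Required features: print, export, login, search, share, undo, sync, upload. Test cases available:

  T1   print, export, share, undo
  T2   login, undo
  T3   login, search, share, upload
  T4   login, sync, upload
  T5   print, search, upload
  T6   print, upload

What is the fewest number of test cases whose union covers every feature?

3

T1, T3, T4 together cover {print, export, login, search, share, undo, sync, upload} — every feature.
No 2 of the 6 test cases cover everything (all 15 pairs fall short), so 3 is minimum.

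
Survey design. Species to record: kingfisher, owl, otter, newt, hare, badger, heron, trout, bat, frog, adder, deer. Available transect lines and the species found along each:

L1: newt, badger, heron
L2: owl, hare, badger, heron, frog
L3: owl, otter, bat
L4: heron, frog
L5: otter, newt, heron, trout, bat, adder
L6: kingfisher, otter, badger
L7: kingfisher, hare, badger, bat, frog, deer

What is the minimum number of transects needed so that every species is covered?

3

L2, L5, L7 together cover {kingfisher, owl, otter, newt, hare, badger, heron, trout, bat, frog, adder, deer} — every species.
No 2 of the 7 transects cover everything (all 21 pairs fall short), so 3 is minimum.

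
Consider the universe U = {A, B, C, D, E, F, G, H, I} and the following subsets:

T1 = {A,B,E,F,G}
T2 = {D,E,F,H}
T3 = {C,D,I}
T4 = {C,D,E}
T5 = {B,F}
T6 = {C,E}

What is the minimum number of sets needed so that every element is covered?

3

T1, T2, T3 together cover {A, B, C, D, E, F, G, H, I} — every element.
No 2 of the 6 sets cover everything (all 15 pairs fall short), so 3 is minimum.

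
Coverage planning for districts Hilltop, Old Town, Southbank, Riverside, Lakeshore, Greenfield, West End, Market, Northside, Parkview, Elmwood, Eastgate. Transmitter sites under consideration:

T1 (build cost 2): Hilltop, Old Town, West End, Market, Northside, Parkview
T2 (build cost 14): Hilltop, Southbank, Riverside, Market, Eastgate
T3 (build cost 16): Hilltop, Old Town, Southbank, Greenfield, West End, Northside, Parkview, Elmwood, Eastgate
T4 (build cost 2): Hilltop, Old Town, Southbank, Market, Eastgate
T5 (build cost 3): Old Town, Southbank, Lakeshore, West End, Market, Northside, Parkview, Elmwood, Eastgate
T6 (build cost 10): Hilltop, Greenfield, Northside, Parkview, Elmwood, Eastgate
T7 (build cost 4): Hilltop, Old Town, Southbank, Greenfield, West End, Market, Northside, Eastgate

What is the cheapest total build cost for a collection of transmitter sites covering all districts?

21

T2, T5, T7 cover every district at build cost 14 + 3 + 4 = 21.
Any cover uses at least 3 transmitter sites; among all covering selections none totals below 21.
Greedy by coverage-per-build cost would pick T1, T5, T7, T2 for 23 — worse than the optimum 21.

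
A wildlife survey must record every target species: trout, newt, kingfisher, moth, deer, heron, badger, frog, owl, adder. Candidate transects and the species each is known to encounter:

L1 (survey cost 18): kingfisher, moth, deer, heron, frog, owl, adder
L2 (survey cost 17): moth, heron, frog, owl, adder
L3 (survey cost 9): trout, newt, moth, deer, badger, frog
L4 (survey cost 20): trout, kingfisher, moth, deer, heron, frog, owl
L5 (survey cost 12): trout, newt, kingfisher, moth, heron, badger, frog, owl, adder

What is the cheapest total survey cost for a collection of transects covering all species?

21

L3, L5 cover every species at survey cost 9 + 12 = 21.
Any cover uses at least 2 transects; among all covering selections none totals below 21.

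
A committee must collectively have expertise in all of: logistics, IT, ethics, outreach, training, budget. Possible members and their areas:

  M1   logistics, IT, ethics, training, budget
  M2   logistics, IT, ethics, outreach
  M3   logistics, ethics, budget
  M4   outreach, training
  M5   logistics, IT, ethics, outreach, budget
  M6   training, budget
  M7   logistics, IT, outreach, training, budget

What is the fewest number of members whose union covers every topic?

M1, M2 together cover {logistics, IT, ethics, outreach, training, budget} — every topic.
No single member contains all 6 topics, so 2 is optimal.

2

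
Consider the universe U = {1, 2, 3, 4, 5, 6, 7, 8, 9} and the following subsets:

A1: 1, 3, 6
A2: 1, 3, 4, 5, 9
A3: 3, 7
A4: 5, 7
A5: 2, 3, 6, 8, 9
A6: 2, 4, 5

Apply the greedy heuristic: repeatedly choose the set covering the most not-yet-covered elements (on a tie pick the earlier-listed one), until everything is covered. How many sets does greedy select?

3

Pick 1: A2 covers 5 new elements (1, 3, 4, 5, 9).
Pick 2: A5 covers 3 new elements (2, 6, 8).
Pick 3: A3 covers 1 new elements (7).
Greedy uses 3 sets.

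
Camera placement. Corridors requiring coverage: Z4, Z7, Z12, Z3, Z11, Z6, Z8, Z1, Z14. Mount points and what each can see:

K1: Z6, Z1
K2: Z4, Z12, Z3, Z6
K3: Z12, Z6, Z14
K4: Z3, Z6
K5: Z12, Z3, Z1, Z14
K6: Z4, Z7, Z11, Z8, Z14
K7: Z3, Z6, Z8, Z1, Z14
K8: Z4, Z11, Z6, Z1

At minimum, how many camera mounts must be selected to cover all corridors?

3

K1, K2, K6 together cover {Z4, Z7, Z12, Z3, Z11, Z6, Z8, Z1, Z14} — every corridor.
No 2 of the 8 camera mounts cover everything (all 28 pairs fall short), so 3 is minimum.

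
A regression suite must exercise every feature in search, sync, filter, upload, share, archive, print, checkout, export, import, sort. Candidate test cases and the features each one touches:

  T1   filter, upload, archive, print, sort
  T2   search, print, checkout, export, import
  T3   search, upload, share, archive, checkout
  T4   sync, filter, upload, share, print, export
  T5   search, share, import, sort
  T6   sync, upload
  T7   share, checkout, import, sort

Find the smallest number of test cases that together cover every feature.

T1, T2, T4 together cover {search, sync, filter, upload, share, archive, print, checkout, export, import, sort} — every feature.
No 2 of the 7 test cases cover everything (all 21 pairs fall short), so 3 is minimum.

3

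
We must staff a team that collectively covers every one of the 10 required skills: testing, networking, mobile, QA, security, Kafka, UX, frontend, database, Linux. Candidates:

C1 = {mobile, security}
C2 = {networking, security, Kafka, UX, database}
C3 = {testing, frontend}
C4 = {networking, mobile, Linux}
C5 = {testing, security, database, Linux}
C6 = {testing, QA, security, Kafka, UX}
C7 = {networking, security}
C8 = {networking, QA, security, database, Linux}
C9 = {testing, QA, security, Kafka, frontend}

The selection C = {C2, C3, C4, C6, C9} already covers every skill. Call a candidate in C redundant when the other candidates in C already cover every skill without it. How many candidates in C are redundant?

3

Drop C2: database uncovered — not redundant.
Drop C3: the rest still cover every skill — redundant.
Drop C4: mobile, Linux uncovered — not redundant.
Drop C6: the rest still cover every skill — redundant.
Drop C9: the rest still cover every skill — redundant.
3 redundant: C3, C6, C9.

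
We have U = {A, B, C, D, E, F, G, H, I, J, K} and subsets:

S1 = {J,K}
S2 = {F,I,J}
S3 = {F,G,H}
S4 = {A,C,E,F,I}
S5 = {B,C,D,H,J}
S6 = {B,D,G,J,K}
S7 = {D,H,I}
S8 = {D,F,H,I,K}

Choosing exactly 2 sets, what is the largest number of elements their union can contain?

Choosing S4, S6 covers {A, B, C, D, E, F, G, I, J, K} — 10 elements.
No choice of 2 sets does better; here H is left uncovered.

10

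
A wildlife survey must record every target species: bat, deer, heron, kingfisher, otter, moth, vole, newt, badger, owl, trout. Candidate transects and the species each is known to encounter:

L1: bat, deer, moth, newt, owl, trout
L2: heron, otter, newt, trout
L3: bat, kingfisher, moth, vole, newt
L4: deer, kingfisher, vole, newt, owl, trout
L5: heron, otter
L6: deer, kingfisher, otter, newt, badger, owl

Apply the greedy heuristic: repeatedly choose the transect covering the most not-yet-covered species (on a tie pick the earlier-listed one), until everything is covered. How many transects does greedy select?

4

Pick 1: L1 covers 6 new species (bat, deer, moth, newt, owl, trout).
Pick 2: L6 covers 3 new species (kingfisher, otter, badger).
Pick 3: L2 covers 1 new species (heron).
Pick 4: L3 covers 1 new species (vole).
Greedy uses 4 transects. (The true minimum is 3.)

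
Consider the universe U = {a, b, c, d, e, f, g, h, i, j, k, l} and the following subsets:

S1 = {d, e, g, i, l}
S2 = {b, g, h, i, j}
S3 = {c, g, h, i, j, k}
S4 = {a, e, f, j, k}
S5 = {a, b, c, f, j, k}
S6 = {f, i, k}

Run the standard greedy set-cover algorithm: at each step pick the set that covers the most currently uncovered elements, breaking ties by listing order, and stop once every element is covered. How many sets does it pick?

Pick 1: S3 covers 6 new elements (c, g, h, i, j, k).
Pick 2: S1 covers 3 new elements (d, e, l).
Pick 3: S5 covers 3 new elements (a, b, f).
Greedy uses 3 sets.

3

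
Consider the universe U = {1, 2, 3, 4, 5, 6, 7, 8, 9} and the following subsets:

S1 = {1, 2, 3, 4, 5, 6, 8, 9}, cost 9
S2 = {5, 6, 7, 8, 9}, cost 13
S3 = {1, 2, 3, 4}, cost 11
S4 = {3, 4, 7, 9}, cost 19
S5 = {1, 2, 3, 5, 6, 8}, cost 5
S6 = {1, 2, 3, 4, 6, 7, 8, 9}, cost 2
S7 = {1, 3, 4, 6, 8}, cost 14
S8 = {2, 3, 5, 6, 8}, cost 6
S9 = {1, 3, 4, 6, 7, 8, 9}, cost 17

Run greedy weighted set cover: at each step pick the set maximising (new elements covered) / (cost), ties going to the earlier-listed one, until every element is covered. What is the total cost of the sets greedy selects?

Pick 1: S6 adds 8 new (1, 2, 3, 4, 6, 7, 8, 9) at cost 2 (ratio 8/2).
Pick 2: S5 adds 1 new (5) at cost 5 (ratio 1/5).
Greedy total cost: 2 + 5 = 7.

7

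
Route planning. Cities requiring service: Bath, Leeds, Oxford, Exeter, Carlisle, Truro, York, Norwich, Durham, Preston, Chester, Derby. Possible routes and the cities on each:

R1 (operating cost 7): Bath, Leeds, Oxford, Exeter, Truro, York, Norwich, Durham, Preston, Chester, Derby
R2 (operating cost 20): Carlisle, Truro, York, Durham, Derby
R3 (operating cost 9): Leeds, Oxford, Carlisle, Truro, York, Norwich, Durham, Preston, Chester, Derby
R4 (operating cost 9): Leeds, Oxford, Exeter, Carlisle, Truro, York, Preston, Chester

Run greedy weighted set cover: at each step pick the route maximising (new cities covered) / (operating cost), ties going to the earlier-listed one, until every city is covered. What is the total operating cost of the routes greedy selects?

16

Pick 1: R1 adds 11 new (Bath, Leeds, Oxford, Exeter, Truro, York, Norwich, Durham, Preston, Chester, Derby) at operating cost 7 (ratio 11/7).
Pick 2: R3 adds 1 new (Carlisle) at operating cost 9 (ratio 1/9).
Greedy total operating cost: 7 + 9 = 16.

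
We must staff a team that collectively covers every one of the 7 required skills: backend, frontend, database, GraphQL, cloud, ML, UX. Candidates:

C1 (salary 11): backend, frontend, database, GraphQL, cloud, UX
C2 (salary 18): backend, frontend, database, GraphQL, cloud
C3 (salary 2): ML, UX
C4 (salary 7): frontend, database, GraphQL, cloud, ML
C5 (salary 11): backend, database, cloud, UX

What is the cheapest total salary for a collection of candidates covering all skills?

13

C1, C3 cover every skill at salary 11 + 2 = 13.
Any cover uses at least 2 candidates; among all covering selections none totals below 13.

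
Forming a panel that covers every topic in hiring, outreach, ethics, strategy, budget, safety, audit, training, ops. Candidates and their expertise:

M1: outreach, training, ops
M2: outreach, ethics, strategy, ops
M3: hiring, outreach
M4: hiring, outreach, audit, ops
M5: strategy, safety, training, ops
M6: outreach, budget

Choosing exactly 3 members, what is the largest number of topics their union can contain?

Choosing M2, M4, M5 covers {hiring, outreach, ethics, strategy, safety, audit, training, ops} — 8 topics.
No choice of 3 members does better; here budget is left uncovered.

8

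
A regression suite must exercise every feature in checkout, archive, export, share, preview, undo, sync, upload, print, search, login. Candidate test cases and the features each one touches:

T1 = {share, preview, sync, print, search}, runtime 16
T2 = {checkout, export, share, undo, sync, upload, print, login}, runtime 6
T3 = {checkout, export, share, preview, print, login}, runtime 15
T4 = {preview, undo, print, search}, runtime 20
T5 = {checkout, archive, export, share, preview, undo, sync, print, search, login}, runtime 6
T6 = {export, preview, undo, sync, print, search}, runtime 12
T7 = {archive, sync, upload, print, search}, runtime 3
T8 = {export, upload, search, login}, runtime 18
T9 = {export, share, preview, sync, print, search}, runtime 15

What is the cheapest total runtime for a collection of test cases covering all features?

9

T5, T7 cover every feature at runtime 6 + 3 = 9.
Any cover uses at least 2 test cases; among all covering selections none totals below 9.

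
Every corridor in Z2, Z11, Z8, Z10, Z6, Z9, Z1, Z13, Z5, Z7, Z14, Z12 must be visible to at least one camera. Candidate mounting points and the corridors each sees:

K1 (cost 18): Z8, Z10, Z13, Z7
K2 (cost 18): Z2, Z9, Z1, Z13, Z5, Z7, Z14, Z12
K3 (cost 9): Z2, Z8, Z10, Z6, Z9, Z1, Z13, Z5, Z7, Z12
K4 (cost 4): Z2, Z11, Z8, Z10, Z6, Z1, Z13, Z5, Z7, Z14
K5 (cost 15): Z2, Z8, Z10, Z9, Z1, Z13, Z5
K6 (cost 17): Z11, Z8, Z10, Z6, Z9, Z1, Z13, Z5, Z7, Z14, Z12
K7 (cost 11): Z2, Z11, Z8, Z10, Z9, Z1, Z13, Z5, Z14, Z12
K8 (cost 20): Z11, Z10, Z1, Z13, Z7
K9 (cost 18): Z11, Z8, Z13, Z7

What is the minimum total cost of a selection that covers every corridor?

13

K3, K4 cover every corridor at cost 9 + 4 = 13.
Any cover uses at least 2 camera mounts; among all covering selections none totals below 13.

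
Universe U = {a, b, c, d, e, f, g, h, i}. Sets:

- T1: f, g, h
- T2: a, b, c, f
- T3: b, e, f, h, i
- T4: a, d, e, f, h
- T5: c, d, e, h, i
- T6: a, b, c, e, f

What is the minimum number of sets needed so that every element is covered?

T1, T2, T5 together cover {a, b, c, d, e, f, g, h, i} — every element.
No 2 of the 6 sets cover everything (all 15 pairs fall short), so 3 is minimum.
Greedy (largest uncovered first) would take T3, T2, T1, T4 — 4 sets — but 3 suffice.

3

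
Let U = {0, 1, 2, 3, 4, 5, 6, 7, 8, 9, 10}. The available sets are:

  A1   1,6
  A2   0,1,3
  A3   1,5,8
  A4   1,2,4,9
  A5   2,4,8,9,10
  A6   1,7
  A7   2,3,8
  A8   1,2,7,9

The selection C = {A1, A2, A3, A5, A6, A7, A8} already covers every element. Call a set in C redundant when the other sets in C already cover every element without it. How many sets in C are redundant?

Drop A1: 6 uncovered — not redundant.
Drop A2: 0 uncovered — not redundant.
Drop A3: 5 uncovered — not redundant.
Drop A5: 4, 10 uncovered — not redundant.
Drop A6: the rest still cover every element — redundant.
Drop A7: the rest still cover every element — redundant.
Drop A8: the rest still cover every element — redundant.
3 redundant: A6, A7, A8.

3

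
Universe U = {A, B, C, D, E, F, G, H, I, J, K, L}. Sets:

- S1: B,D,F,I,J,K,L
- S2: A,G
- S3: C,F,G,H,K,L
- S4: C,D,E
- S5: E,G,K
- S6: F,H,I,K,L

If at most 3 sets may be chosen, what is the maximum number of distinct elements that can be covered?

Choosing S1, S2, S3 covers {A, B, C, D, F, G, H, I, J, K, L} — 11 elements.
No choice of 3 sets does better; here E is left uncovered.

11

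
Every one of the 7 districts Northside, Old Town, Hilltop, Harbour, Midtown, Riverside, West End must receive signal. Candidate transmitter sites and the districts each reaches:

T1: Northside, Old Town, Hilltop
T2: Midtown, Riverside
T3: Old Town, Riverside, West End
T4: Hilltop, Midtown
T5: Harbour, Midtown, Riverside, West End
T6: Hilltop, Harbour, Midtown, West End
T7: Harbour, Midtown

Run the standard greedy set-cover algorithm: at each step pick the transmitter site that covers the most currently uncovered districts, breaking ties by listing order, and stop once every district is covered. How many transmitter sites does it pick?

2

Pick 1: T5 covers 4 new districts (Harbour, Midtown, Riverside, West End).
Pick 2: T1 covers 3 new districts (Northside, Old Town, Hilltop).
Greedy uses 2 transmitter sites.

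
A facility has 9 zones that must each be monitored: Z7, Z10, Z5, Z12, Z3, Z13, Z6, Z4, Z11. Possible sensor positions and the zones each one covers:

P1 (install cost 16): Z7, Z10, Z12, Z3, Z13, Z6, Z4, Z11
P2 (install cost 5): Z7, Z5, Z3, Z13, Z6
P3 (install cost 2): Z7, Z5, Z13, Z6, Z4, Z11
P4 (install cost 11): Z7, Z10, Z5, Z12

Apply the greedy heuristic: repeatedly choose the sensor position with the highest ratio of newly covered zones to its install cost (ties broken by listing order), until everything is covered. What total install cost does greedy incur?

18

Pick 1: P3 adds 6 new (Z7, Z5, Z13, Z6, Z4, Z11) at install cost 2 (ratio 6/2).
Pick 2: P2 adds 1 new (Z3) at install cost 5 (ratio 1/5).
Pick 3: P4 adds 2 new (Z10, Z12) at install cost 11 (ratio 2/11).
Greedy total install cost: 2 + 5 + 11 = 18.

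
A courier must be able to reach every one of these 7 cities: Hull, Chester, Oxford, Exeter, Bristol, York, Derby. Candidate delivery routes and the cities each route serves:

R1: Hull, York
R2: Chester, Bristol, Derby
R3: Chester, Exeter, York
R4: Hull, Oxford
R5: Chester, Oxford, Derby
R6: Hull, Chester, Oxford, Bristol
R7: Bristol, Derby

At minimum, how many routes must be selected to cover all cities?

R2, R3, R4 together cover {Hull, Chester, Oxford, Exeter, Bristol, York, Derby} — every city.
No 2 of the 7 routes cover everything (all 21 pairs fall short), so 3 is minimum.

3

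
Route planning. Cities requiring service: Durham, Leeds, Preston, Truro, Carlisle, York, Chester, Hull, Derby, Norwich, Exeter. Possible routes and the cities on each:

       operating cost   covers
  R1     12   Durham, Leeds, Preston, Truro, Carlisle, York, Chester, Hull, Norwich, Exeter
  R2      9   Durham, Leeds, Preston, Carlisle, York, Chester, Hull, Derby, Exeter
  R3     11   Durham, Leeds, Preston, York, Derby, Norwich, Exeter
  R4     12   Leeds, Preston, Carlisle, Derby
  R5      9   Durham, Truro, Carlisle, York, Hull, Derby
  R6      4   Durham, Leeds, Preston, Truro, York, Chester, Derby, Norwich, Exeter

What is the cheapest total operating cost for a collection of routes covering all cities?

R2, R6 cover every city at operating cost 9 + 4 = 13.
Any cover uses at least 2 routes; among all covering selections none totals below 13.

13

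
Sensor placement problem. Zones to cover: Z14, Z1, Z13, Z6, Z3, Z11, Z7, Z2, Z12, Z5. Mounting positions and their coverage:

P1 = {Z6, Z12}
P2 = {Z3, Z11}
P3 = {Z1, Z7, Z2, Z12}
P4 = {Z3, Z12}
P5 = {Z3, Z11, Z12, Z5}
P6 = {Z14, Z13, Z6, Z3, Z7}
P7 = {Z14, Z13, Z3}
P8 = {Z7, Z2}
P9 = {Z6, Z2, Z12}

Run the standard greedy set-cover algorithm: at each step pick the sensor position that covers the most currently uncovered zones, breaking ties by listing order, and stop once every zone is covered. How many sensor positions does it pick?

3

Pick 1: P6 covers 5 new zones (Z14, Z13, Z6, Z3, Z7).
Pick 2: P3 covers 3 new zones (Z1, Z2, Z12).
Pick 3: P5 covers 2 new zones (Z11, Z5).
Greedy uses 3 sensor positions.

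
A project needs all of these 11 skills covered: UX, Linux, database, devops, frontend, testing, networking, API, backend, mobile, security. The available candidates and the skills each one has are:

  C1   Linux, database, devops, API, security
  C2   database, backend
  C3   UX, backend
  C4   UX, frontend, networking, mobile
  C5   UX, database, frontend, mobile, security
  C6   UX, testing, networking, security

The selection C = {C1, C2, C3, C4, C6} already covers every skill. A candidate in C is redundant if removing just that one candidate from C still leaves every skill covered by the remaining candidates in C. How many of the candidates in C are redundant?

2

Drop C1: Linux, devops, API uncovered — not redundant.
Drop C2: the rest still cover every skill — redundant.
Drop C3: the rest still cover every skill — redundant.
Drop C4: frontend, mobile uncovered — not redundant.
Drop C6: testing uncovered — not redundant.
2 redundant: C2, C3.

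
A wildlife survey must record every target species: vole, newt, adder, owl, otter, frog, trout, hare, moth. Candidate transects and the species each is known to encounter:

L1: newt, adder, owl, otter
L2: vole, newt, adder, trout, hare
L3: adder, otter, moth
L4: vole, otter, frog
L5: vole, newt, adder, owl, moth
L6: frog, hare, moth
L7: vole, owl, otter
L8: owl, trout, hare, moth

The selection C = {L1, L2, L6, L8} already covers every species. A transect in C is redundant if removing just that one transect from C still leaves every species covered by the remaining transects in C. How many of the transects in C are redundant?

Drop L1: otter uncovered — not redundant.
Drop L2: vole uncovered — not redundant.
Drop L6: frog uncovered — not redundant.
Drop L8: the rest still cover every species — redundant.
1 redundant: L8.

1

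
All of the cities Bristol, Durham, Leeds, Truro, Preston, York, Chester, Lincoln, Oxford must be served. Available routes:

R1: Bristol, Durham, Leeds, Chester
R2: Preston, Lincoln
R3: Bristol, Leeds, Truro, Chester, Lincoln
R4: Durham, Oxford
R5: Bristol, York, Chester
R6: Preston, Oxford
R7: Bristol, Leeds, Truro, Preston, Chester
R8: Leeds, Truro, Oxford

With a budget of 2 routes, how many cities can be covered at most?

Choosing R3, R4 covers {Bristol, Durham, Leeds, Truro, Chester, Lincoln, Oxford} — 7 cities.
No choice of 2 routes does better; here Preston, York are left uncovered.

7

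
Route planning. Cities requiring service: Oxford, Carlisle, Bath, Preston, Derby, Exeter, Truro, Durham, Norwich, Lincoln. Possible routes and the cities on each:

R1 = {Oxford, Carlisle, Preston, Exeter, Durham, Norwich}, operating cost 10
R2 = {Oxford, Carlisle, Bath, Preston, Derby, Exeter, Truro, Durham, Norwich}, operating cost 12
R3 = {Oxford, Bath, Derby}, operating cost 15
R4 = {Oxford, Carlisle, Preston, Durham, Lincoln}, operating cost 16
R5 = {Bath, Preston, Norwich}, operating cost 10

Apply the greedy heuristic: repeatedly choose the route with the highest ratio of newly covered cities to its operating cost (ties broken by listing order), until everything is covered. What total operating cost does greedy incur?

28

Pick 1: R2 adds 9 new (Oxford, Carlisle, Bath, Preston, Derby, Exeter, Truro, Durham, Norwich) at operating cost 12 (ratio 9/12).
Pick 2: R4 adds 1 new (Lincoln) at operating cost 16 (ratio 1/16).
Greedy total operating cost: 12 + 16 = 28.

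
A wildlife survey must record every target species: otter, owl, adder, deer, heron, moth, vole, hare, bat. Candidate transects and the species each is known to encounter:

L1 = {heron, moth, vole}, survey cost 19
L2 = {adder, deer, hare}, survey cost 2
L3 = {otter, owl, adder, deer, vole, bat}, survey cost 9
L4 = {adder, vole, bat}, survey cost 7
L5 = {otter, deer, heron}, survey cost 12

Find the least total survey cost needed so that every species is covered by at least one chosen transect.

L1, L2, L3 cover every species at survey cost 19 + 2 + 9 = 30.
Any cover uses at least 3 transects; among all covering selections none totals below 30.

30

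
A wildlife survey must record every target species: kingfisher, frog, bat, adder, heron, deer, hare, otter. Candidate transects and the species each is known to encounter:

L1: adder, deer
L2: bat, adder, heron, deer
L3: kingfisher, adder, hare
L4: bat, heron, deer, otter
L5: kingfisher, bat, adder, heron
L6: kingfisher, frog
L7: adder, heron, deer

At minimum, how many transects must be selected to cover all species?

3

L3, L4, L6 together cover {kingfisher, frog, bat, adder, heron, deer, hare, otter} — every species.
No 2 of the 7 transects cover everything (all 21 pairs fall short), so 3 is minimum.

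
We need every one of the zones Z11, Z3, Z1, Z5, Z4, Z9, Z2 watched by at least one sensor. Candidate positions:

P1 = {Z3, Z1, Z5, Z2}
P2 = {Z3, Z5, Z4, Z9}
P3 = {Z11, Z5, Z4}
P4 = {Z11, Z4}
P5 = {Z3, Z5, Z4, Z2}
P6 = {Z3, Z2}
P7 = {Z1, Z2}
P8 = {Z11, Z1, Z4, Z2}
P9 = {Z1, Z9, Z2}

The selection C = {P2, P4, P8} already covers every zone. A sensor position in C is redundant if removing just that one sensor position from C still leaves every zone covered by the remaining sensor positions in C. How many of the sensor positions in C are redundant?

1

Drop P2: Z3, Z5, Z9 uncovered — not redundant.
Drop P4: the rest still cover every zone — redundant.
Drop P8: Z1, Z2 uncovered — not redundant.
1 redundant: P4.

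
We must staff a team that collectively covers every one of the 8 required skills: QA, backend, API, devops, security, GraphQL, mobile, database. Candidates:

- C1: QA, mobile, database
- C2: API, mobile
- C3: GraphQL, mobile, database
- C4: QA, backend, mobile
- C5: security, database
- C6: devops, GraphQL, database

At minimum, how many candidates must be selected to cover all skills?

C2, C4, C5, C6 together cover {QA, backend, API, devops, security, GraphQL, mobile, database} — every skill.
No 3 of the 6 candidates cover everything (all 20 triples fall short), so 4 is minimum.
Greedy (largest uncovered first) would take C1, C6, C2, C4, C5 — 5 candidates — but 4 suffice.

4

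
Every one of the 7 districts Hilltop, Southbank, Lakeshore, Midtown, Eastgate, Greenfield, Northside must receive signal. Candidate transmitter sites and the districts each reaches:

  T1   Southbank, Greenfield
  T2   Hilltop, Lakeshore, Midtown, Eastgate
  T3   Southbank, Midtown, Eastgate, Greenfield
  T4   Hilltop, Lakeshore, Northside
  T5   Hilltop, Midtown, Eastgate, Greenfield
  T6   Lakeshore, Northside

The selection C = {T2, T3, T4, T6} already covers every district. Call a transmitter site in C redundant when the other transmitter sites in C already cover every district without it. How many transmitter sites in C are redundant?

Drop T2: the rest still cover every district — redundant.
Drop T3: Southbank, Greenfield uncovered — not redundant.
Drop T4: the rest still cover every district — redundant.
Drop T6: the rest still cover every district — redundant.
3 redundant: T2, T4, T6.

3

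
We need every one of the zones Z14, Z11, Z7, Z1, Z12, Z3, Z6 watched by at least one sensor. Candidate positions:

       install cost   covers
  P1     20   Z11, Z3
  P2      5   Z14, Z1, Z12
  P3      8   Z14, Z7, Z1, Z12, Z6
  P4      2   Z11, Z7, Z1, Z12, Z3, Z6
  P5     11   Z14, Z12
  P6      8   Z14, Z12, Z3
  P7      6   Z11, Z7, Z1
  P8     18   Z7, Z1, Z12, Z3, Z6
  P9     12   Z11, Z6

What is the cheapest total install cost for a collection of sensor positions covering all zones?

7

P2, P4 cover every zone at install cost 5 + 2 = 7.
Any cover uses at least 2 sensor positions; among all covering selections none totals below 7.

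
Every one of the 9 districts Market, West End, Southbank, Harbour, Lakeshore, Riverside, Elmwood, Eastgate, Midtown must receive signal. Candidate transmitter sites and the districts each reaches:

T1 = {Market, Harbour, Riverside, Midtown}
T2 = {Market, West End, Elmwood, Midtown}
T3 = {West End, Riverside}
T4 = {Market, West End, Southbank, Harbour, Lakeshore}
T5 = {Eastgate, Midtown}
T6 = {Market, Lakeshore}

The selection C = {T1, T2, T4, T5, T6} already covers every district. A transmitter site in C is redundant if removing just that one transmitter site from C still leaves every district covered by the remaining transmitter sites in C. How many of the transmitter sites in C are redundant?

Drop T1: Riverside uncovered — not redundant.
Drop T2: Elmwood uncovered — not redundant.
Drop T4: Southbank uncovered — not redundant.
Drop T5: Eastgate uncovered — not redundant.
Drop T6: the rest still cover every district — redundant.
1 redundant: T6.

1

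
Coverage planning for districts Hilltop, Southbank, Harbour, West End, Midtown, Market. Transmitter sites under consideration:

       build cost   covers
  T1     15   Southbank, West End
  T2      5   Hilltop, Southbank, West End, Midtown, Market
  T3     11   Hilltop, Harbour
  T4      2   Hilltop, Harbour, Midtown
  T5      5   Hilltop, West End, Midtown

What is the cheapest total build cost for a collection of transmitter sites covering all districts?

7

T2, T4 cover every district at build cost 5 + 2 = 7.
Any cover uses at least 2 transmitter sites; among all covering selections none totals below 7.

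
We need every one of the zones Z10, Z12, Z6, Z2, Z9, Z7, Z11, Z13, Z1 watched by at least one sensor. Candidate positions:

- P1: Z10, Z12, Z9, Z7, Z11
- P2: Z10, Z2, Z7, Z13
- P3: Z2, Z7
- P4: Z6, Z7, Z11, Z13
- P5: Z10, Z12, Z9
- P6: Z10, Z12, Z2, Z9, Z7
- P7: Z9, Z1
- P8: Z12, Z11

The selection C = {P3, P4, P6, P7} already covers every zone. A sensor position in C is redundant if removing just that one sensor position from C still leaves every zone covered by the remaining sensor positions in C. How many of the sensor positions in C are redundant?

Drop P3: the rest still cover every zone — redundant.
Drop P4: Z6, Z11, Z13 uncovered — not redundant.
Drop P6: Z10, Z12 uncovered — not redundant.
Drop P7: Z1 uncovered — not redundant.
1 redundant: P3.

1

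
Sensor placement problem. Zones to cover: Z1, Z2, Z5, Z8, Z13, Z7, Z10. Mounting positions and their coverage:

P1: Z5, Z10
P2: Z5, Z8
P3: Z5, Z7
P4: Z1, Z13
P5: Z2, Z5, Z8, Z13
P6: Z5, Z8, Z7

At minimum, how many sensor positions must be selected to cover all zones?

4

P1, P3, P4, P5 together cover {Z1, Z2, Z5, Z8, Z13, Z7, Z10} — every zone.
No 3 of the 6 sensor positions cover everything (all 20 triples fall short), so 4 is minimum.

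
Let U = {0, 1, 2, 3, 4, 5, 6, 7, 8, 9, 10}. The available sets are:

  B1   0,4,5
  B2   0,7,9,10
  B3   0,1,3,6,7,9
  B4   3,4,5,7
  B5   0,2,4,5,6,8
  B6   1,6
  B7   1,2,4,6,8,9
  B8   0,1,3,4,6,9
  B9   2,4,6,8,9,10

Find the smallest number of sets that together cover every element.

3

B1, B3, B9 together cover {0, 1, 2, 3, 4, 5, 6, 7, 8, 9, 10} — every element.
No 2 of the 9 sets cover everything (all 36 pairs fall short), so 3 is minimum.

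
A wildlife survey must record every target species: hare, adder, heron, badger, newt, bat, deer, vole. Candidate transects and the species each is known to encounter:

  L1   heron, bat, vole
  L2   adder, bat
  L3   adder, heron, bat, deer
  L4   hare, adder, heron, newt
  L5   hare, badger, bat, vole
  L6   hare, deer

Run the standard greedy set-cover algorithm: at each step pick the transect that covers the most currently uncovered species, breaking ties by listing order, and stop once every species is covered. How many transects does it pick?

Pick 1: L3 covers 4 new species (adder, heron, bat, deer).
Pick 2: L5 covers 3 new species (hare, badger, vole).
Pick 3: L4 covers 1 new species (newt).
Greedy uses 3 transects.

3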